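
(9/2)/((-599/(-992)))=4464/599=7.45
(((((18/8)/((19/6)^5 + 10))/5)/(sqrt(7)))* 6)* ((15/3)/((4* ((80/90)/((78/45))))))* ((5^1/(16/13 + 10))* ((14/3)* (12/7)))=13305708* sqrt(7)/1305021949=0.03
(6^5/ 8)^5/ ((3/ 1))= 289207845356544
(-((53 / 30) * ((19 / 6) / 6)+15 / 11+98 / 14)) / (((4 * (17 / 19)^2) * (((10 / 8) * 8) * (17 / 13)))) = -518280841 / 2334657600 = -0.22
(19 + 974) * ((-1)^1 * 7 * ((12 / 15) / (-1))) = 27804 / 5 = 5560.80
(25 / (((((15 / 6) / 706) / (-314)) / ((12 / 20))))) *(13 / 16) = -2161419 / 2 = -1080709.50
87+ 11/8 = 707/8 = 88.38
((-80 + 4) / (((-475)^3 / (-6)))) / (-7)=24 / 39484375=0.00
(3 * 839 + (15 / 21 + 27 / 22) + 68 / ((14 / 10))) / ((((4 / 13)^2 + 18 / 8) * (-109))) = -133644186 / 13302905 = -10.05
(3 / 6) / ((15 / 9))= 3 / 10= 0.30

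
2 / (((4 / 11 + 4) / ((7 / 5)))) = 77 / 120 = 0.64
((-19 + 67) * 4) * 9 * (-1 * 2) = -3456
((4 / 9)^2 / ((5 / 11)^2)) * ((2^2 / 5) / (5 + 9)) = 3872 / 70875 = 0.05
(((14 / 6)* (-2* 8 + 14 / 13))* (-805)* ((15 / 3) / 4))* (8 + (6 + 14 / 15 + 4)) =77616490 / 117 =663388.80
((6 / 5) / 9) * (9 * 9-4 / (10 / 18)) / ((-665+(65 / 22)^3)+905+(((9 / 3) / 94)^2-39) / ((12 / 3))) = 11572544544 / 301123116625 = 0.04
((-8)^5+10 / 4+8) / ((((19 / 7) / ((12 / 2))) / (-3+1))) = 2751630 / 19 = 144822.63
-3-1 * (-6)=3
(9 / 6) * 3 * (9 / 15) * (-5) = -27 / 2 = -13.50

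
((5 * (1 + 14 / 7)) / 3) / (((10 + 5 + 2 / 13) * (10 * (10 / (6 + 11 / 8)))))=767 / 31520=0.02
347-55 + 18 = 310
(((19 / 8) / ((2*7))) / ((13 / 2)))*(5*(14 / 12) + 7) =209 / 624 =0.33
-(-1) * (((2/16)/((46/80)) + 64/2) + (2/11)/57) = 464653/14421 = 32.22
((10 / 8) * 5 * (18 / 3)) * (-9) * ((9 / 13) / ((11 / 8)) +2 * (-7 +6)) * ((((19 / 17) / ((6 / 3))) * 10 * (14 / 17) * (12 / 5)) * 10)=2305422000 / 41327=55784.89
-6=-6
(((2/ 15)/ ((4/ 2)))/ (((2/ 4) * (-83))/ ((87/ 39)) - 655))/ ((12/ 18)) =-29/ 195345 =-0.00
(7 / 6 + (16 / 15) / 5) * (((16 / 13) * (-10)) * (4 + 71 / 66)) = -12328 / 143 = -86.21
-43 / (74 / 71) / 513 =-3053 / 37962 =-0.08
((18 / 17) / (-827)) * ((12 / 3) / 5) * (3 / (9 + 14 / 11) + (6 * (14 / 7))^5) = -254.87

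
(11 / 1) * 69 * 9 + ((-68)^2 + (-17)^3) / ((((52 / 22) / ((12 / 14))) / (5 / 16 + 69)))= -630597 / 1456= -433.10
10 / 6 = 5 / 3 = 1.67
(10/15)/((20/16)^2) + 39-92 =-3943/75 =-52.57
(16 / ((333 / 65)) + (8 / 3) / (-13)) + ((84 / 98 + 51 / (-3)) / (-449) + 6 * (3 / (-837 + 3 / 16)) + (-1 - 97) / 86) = 1.79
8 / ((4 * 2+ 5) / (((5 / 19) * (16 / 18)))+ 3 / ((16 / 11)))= 0.14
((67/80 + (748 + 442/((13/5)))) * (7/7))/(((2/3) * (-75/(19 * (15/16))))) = -4189899/12800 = -327.34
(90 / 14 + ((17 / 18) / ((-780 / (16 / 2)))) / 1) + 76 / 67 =6217012 / 823095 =7.55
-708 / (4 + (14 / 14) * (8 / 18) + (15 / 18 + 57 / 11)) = -67.69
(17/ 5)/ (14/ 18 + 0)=153/ 35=4.37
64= 64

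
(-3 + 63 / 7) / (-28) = -0.21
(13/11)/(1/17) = 221/11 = 20.09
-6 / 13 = -0.46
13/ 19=0.68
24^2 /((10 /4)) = 1152 /5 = 230.40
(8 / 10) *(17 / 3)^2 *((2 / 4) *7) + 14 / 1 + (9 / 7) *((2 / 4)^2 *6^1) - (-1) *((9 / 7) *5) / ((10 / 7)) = 34757 / 315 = 110.34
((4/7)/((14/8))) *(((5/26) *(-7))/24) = -5/273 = -0.02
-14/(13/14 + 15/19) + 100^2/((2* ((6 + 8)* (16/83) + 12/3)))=46896114/63523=738.25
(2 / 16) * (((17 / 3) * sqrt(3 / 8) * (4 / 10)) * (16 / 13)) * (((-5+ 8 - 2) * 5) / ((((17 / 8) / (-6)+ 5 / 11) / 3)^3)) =22521286656 * sqrt(6) / 1935401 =28503.48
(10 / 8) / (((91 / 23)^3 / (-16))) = -0.32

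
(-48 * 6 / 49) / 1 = -288 / 49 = -5.88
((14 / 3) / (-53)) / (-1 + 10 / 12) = 28 / 53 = 0.53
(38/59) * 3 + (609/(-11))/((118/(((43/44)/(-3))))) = 119081/57112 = 2.09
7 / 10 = 0.70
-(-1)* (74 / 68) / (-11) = -37 / 374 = -0.10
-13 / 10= -1.30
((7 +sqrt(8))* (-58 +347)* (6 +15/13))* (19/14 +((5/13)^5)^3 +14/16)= 171965451749837706361125* sqrt(2)/18631665057129035548 +171965451749837706361125/5323332873465438728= 45356.92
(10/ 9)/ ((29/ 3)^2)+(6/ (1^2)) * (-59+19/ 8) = -339.74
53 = 53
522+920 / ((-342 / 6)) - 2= 28720 / 57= 503.86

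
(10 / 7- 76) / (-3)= 174 / 7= 24.86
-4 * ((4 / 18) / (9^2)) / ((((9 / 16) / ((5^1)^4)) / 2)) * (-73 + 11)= 9920000 / 6561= 1511.96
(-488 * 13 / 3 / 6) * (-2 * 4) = 25376 / 9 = 2819.56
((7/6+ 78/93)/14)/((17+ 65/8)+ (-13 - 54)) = -746/218085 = -0.00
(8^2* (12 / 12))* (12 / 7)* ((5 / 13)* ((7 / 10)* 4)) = 1536 / 13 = 118.15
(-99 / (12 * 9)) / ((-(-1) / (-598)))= 3289 / 6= 548.17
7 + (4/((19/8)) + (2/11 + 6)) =3107/209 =14.87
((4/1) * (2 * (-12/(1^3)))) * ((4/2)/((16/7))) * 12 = -1008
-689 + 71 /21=-685.62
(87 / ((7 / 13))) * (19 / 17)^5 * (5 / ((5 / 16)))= 44807487504 / 9938999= 4508.25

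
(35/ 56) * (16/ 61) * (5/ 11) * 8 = 400/ 671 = 0.60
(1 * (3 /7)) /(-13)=-0.03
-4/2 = -2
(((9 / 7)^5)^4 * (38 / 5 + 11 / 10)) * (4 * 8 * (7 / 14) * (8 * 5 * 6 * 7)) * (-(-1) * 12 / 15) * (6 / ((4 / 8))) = 19495837807496346114422784 / 56994475926865715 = 342065393.01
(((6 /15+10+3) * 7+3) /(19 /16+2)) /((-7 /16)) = -123904 /1785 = -69.41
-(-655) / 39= 655 / 39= 16.79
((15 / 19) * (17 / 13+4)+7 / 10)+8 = 31839 / 2470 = 12.89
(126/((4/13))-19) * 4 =1562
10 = 10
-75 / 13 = -5.77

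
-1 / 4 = -0.25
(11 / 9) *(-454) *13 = -7213.56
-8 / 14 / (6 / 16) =-32 / 21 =-1.52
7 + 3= 10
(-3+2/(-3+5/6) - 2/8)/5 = -217/260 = -0.83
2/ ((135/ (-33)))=-22/ 45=-0.49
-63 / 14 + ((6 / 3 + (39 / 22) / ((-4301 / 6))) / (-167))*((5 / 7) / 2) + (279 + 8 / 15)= 228163665217 / 829598385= 275.03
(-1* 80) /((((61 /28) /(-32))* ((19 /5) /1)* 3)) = 358400 /3477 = 103.08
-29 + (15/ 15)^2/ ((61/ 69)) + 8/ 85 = -144012/ 5185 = -27.77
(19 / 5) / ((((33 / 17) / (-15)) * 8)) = -3.67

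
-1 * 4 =-4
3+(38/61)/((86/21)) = 8268/2623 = 3.15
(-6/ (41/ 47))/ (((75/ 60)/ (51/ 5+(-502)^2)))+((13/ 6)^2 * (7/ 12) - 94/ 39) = -7982356365133/ 5756400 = -1386692.44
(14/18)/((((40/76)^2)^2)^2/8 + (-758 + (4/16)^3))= -7608636242368/7414999440137559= -0.00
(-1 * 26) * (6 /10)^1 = -78 /5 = -15.60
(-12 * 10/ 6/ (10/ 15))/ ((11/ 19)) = -570/ 11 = -51.82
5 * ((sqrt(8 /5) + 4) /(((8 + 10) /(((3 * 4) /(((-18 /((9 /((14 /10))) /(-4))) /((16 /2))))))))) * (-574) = -16400 /3 - 1640 * sqrt(10) /3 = -7195.38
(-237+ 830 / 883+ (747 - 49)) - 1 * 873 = -362966 / 883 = -411.06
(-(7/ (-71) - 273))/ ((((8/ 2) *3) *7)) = 1385/ 426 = 3.25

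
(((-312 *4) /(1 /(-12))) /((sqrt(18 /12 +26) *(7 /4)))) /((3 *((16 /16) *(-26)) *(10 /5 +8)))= -384 *sqrt(110) /1925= -2.09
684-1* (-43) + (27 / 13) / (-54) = 18901 / 26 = 726.96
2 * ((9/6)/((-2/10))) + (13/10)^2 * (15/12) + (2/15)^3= -695797/54000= -12.89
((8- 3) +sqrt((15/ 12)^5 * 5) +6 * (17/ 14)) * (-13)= -47151/ 224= -210.50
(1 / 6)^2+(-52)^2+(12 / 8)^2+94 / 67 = 2707.68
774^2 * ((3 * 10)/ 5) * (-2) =-7188912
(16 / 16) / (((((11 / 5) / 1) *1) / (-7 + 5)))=-10 / 11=-0.91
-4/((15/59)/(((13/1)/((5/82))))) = -251576/75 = -3354.35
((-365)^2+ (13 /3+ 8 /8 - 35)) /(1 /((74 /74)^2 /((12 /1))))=199793 /18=11099.61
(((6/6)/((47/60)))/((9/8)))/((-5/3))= -32/47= -0.68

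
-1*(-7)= 7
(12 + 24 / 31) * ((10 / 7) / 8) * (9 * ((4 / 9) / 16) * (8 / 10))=99 / 217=0.46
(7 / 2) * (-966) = -3381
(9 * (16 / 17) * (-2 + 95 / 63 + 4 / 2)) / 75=304 / 1785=0.17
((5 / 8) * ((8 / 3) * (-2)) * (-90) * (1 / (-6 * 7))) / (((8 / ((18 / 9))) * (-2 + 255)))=-25 / 3542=-0.01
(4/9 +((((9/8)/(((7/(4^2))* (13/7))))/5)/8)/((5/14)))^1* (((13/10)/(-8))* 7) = -22169/36000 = -0.62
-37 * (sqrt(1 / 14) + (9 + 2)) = -407- 37 * sqrt(14) / 14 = -416.89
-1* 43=-43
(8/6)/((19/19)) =4/3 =1.33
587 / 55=10.67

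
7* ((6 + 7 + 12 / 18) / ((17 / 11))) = 3157 / 51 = 61.90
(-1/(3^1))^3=-1/27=-0.04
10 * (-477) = -4770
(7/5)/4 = 7/20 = 0.35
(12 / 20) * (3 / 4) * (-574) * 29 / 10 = -74907 / 100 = -749.07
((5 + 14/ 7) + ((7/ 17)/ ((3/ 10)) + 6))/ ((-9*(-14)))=733/ 6426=0.11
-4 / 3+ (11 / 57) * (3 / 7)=-499 / 399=-1.25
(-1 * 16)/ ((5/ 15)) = -48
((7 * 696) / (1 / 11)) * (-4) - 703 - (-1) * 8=-215063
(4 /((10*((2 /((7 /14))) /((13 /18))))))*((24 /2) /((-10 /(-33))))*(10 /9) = 3.18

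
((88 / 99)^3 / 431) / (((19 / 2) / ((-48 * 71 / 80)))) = -72704 / 9949635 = -0.01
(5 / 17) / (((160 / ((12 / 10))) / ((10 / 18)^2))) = 5 / 7344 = 0.00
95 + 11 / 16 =1531 / 16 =95.69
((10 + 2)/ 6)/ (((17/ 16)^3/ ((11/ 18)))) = 45056/ 44217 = 1.02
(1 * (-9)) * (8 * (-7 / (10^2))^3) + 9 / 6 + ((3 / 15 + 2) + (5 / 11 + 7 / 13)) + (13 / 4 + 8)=285422691 / 17875000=15.97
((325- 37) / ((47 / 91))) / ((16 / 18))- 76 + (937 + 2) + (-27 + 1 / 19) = 1306791 / 893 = 1463.37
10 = 10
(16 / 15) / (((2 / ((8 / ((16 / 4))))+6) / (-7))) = -16 / 15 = -1.07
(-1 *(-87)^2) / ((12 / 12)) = -7569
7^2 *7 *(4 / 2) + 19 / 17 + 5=11766 / 17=692.12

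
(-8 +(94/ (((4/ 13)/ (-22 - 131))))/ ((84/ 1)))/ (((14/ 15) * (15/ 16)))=-31609/ 49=-645.08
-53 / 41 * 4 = -212 / 41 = -5.17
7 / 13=0.54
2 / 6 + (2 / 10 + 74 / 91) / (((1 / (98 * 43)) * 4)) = 416413 / 390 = 1067.73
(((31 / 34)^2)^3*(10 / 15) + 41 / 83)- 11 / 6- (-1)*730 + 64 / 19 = 2676405705915673 / 3654234846048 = 732.41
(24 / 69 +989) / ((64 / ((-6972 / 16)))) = -39661965 / 5888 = -6736.07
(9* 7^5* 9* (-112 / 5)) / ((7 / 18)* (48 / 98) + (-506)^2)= -119.10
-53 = -53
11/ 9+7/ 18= 29/ 18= 1.61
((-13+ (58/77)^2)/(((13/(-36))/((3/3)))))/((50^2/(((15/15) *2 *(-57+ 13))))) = -1.21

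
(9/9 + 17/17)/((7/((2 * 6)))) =24/7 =3.43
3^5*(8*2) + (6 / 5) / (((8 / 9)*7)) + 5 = 3893.19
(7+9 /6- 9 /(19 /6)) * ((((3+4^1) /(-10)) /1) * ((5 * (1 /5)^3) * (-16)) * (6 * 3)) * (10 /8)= 57.03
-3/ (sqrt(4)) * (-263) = 789/ 2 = 394.50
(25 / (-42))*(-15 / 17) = 125 / 238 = 0.53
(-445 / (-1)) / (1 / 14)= 6230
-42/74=-21/37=-0.57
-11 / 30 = -0.37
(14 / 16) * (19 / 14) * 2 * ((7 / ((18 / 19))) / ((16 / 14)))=17689 / 1152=15.36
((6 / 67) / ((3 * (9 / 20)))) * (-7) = -280 / 603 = -0.46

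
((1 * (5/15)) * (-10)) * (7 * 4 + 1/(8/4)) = -95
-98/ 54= -49/ 27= -1.81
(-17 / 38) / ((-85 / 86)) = 43 / 95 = 0.45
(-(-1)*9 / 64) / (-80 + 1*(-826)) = -3 / 19328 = -0.00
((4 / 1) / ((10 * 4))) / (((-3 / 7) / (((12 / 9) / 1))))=-14 / 45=-0.31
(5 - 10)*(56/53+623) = -165375/53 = -3120.28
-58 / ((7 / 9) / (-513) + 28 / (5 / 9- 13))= 1071144 / 41581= 25.76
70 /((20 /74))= 259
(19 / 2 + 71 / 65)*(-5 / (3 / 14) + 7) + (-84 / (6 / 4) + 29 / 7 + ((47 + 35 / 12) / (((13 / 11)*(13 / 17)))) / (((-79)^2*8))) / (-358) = -219313235842759 / 1268712419520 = -172.86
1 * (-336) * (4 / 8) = -168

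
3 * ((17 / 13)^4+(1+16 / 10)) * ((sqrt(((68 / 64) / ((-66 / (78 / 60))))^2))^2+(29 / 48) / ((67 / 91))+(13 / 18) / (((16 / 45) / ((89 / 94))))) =886041680430329 / 19482082048000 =45.48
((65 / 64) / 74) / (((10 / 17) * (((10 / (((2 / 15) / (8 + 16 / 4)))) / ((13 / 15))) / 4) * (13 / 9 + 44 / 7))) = 20111 / 1729824000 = 0.00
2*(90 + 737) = 1654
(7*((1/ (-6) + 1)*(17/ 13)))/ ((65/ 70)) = 4165/ 507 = 8.21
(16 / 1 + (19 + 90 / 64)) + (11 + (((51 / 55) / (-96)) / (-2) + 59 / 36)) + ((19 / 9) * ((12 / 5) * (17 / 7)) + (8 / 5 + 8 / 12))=14108681 / 221760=63.62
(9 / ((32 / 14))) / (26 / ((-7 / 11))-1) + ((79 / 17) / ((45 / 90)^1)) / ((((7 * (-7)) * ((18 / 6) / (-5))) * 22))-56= -7226903081 / 128868432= -56.08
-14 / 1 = -14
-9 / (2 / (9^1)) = -81 / 2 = -40.50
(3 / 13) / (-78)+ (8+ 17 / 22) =16303 / 1859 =8.77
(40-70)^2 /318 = 150 /53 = 2.83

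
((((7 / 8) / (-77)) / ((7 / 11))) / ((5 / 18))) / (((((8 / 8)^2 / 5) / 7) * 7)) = -9 / 28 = -0.32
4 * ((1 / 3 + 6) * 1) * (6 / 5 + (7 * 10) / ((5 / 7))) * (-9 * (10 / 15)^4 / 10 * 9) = -301568 / 75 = -4020.91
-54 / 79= -0.68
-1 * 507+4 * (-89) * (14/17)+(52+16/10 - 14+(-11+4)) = -65244/85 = -767.58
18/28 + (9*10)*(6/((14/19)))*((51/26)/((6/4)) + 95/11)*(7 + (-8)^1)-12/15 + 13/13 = -72940163/10010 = -7286.73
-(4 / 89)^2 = -16 / 7921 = -0.00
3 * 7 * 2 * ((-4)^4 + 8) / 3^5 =1232 / 27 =45.63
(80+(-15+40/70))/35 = 1.87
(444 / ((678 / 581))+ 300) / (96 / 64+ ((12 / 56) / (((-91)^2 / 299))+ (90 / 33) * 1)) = 3771573806 / 23472699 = 160.68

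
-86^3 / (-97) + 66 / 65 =41350042 / 6305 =6558.29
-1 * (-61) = 61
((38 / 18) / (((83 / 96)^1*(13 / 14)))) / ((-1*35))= -1216 / 16185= -0.08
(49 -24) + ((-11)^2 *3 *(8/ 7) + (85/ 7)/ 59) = 181746/ 413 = 440.06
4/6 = 2/3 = 0.67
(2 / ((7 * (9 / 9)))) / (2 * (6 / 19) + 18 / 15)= 95 / 609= 0.16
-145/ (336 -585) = 145/ 249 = 0.58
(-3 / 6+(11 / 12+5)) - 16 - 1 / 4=-65 / 6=-10.83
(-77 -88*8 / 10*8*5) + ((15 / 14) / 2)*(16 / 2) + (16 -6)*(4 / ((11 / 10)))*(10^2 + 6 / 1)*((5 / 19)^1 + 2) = 8536211 / 1463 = 5834.73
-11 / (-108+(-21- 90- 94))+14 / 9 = 4481 / 2817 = 1.59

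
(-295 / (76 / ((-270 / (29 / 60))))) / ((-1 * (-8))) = 597375 / 2204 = 271.04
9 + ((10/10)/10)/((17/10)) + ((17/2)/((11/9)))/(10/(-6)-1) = 19301/2992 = 6.45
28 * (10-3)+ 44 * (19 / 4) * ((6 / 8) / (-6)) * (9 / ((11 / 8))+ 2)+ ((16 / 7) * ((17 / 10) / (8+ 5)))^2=-22491741 / 828100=-27.16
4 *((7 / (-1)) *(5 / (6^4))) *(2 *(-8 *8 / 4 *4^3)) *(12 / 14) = 5120 / 27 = 189.63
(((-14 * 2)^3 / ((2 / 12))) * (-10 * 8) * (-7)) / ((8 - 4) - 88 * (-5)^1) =-6146560 / 37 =-166123.24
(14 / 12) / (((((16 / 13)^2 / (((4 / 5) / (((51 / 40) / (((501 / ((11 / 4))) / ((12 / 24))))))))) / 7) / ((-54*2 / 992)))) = -12446343 / 92752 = -134.19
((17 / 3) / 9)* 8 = 136 / 27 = 5.04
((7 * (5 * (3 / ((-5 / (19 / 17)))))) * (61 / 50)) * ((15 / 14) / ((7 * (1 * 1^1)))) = -10431 / 2380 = -4.38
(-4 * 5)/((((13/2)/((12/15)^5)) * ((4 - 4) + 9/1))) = -8192/73125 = -0.11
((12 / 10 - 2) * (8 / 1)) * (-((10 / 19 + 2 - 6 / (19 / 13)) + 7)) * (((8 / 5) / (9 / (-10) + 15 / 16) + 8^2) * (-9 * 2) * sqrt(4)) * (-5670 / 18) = 797368320 / 19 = 41966753.68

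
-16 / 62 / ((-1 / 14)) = 112 / 31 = 3.61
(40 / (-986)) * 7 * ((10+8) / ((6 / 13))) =-11.08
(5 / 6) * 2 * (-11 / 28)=-55 / 84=-0.65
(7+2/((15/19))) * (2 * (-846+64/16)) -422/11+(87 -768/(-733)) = -1935658111/120945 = -16004.45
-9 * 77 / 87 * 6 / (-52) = 693 / 754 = 0.92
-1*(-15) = 15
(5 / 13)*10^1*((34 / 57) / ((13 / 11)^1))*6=37400 / 3211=11.65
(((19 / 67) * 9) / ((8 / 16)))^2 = 116964 / 4489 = 26.06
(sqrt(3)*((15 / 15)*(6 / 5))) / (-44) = -3*sqrt(3) / 110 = -0.05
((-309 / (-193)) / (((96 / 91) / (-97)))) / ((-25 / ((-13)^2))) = 153651589 / 154400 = 995.15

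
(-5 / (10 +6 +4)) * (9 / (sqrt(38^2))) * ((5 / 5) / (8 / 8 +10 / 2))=-3 / 304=-0.01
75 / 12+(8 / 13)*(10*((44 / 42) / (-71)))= 477535 / 77532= 6.16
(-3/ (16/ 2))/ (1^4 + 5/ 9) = -27/ 112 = -0.24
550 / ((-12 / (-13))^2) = 645.49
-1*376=-376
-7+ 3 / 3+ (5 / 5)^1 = -5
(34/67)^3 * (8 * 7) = 7.32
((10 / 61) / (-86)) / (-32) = 5 / 83936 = 0.00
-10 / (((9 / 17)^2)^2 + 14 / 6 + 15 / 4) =-2004504 / 1235153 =-1.62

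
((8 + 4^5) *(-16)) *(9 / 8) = -18576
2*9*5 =90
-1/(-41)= 1/41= 0.02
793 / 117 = 61 / 9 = 6.78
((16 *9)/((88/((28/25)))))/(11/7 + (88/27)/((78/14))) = 3714984/4371125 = 0.85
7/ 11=0.64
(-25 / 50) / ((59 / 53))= -53 / 118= -0.45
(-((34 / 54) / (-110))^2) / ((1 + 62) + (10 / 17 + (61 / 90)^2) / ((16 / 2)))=-39304 / 75734567073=-0.00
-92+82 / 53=-4794 / 53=-90.45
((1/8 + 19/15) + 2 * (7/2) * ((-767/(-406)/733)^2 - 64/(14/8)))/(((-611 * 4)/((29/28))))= 96639742891009/895662654257280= 0.11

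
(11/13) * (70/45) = 154/117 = 1.32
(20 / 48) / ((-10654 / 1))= -5 / 127848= -0.00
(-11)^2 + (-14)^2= 317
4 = 4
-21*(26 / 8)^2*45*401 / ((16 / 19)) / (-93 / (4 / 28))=57942495 / 7936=7301.22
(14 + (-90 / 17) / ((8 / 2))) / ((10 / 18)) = 3879 / 170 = 22.82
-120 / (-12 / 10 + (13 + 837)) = -150 / 1061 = -0.14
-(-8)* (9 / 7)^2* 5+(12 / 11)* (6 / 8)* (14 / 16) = 288207 / 4312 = 66.84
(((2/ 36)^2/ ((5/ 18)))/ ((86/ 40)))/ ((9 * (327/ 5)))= 10/ 1138941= 0.00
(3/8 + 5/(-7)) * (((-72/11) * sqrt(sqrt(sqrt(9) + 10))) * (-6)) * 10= -10260 * 13^(1/4)/77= -253.01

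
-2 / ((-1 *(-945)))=-2 / 945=-0.00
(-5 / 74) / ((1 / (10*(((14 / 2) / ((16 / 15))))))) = -2625 / 592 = -4.43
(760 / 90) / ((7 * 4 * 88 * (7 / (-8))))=-0.00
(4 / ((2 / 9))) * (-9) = -162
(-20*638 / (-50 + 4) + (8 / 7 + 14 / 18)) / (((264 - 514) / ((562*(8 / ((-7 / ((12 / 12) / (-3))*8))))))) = -113727163 / 3803625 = -29.90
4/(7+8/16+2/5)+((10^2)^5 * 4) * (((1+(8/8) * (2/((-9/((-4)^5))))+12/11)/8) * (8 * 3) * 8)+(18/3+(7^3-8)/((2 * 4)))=4597926400001009041/20856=220460606060654.44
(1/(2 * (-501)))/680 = -1/681360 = -0.00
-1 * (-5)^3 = 125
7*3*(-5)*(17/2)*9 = -16065/2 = -8032.50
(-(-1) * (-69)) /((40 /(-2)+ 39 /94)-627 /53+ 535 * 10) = -343758 /26497189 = -0.01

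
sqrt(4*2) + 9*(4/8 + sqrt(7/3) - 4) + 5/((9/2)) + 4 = -475/18 + 2*sqrt(2) + 3*sqrt(21) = -9.81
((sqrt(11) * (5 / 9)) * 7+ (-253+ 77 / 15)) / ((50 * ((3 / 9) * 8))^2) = -5577 / 400000+ 7 * sqrt(11) / 32000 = -0.01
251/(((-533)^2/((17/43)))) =4267/12215827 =0.00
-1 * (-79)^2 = -6241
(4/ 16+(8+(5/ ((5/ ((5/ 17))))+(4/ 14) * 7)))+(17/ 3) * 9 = 4185/ 68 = 61.54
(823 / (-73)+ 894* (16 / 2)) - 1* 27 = 519302 / 73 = 7113.73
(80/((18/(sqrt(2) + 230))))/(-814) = -4600/3663 - 20 * sqrt(2)/3663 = -1.26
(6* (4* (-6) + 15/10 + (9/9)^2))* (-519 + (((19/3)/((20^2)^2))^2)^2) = 1184679198719999999994396197/17694720000000000000000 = 66951.00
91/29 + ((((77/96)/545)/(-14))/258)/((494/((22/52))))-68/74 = 825614152965847/372063832957440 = 2.22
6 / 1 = 6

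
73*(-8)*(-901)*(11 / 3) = 5788024 / 3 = 1929341.33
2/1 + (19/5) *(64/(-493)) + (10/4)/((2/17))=224381/9860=22.76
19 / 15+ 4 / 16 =91 / 60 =1.52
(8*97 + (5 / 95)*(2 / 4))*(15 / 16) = 442335 / 608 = 727.52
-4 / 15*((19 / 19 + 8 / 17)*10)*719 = -2819.61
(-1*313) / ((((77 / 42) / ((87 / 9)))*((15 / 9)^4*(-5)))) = 1470474 / 34375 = 42.78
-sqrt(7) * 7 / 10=-7 * sqrt(7) / 10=-1.85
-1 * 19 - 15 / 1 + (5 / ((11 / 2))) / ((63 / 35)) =-3316 / 99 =-33.49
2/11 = 0.18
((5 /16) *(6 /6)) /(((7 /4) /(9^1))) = 45 /28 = 1.61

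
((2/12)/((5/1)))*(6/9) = 1/45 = 0.02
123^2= 15129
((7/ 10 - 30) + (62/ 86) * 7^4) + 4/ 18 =6586259/ 3870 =1701.88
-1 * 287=-287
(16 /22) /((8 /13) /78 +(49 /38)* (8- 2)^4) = 19266 /44270435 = 0.00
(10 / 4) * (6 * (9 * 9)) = 1215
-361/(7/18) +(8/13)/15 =-928.24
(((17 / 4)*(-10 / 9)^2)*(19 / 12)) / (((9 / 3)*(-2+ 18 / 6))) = 8075 / 2916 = 2.77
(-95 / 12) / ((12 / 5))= -475 / 144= -3.30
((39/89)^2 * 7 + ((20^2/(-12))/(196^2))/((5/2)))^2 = 23513485895519929/13021075211725476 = 1.81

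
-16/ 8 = -2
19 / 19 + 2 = 3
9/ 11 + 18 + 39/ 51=3662/ 187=19.58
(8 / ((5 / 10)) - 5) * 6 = 66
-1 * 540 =-540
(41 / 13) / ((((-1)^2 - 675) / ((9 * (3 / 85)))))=-1107 / 744770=-0.00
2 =2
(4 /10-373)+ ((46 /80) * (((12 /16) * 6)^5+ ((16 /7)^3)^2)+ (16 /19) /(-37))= 81559799673761 /105865276160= 770.41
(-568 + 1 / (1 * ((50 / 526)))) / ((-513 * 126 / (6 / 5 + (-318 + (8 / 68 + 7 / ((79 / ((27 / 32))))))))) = -135452984249 / 49605048000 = -2.73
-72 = -72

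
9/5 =1.80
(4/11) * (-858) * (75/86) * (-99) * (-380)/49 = -208900.81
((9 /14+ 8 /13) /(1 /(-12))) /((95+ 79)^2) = -229 /459186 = -0.00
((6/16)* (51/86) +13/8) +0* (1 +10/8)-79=-77.15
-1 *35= -35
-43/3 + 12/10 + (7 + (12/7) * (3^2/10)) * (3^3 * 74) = 1790827/105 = 17055.50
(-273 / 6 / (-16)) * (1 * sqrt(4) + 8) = 455 / 16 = 28.44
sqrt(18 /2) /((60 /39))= 39 /20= 1.95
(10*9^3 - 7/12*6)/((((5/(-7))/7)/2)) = -714077/5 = -142815.40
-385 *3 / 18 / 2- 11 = -517 / 12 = -43.08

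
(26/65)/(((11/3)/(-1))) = -6/55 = -0.11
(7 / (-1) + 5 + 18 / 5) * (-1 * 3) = -24 / 5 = -4.80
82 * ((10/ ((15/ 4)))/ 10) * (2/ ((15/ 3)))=656/ 75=8.75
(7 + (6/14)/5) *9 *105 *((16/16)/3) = 2232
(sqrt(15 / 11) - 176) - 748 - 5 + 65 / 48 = -44527 / 48 + sqrt(165) / 11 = -926.48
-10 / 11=-0.91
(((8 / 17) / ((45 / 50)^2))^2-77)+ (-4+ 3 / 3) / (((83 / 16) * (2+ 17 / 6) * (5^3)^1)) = -76.66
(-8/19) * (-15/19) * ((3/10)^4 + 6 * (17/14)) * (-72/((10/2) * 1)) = -55141236/1579375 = -34.91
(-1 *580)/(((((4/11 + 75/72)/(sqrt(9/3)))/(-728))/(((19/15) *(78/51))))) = 524446208 *sqrt(3)/901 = 1008177.00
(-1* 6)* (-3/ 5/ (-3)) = -6/ 5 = -1.20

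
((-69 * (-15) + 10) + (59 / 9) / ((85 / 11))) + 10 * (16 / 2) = 861274 / 765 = 1125.85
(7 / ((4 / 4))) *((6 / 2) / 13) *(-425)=-8925 / 13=-686.54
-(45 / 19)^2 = -2025 / 361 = -5.61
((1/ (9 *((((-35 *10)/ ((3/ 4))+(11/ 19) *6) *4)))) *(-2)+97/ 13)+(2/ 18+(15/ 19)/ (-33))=9747192425/ 1291216212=7.55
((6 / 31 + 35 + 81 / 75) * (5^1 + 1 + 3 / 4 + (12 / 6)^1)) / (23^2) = 49196 / 81995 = 0.60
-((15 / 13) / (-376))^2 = -225 / 23892544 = -0.00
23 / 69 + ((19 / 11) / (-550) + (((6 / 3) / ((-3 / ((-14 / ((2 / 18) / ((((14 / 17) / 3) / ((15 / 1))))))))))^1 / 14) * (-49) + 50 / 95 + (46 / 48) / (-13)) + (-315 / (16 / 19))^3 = -8169303119490983909 / 156081868800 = -52339859.73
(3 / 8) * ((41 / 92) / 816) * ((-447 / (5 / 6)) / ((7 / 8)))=-54981 / 437920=-0.13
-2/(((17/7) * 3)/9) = -42/17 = -2.47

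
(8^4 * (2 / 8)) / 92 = 256 / 23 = 11.13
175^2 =30625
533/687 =0.78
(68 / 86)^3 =39304 / 79507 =0.49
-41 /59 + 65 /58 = 1457 /3422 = 0.43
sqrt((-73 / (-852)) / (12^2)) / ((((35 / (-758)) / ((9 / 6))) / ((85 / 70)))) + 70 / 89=70 / 89 - 6443 * sqrt(15549) / 834960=-0.18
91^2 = 8281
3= 3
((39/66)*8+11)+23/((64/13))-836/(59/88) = -50944573/41536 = -1226.52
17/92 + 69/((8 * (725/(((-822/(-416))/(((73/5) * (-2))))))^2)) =659245963924027/3567682589286400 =0.18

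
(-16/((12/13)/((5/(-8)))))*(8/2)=130/3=43.33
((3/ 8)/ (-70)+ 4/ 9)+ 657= 3313493/ 5040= 657.44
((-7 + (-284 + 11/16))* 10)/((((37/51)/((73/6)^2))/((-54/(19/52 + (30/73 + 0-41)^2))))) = 1311843253830525/67581008972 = 19411.42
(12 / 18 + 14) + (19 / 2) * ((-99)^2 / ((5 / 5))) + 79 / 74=10336901 / 111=93125.23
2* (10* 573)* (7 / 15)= 5348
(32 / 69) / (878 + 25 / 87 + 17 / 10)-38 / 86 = -334163353 / 757167521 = -0.44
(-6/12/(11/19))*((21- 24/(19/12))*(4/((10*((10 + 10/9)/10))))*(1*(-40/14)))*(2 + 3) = 1998/77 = 25.95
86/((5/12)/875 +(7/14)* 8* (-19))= -180600/159599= -1.13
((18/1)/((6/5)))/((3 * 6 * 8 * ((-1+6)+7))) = 5/576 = 0.01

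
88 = 88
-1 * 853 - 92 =-945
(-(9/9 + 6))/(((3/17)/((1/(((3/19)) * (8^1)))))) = -2261/72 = -31.40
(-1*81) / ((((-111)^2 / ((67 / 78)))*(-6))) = 67 / 71188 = 0.00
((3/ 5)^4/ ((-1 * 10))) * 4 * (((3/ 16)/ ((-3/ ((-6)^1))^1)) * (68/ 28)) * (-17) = 70227/ 87500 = 0.80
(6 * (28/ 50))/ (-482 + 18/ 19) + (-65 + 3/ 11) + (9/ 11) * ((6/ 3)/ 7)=-283713473/ 4398625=-64.50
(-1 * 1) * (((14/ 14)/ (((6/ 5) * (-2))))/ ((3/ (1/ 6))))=5/ 216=0.02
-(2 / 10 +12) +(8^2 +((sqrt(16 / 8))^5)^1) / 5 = 3 / 5 +4 *sqrt(2) / 5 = 1.73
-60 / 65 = -12 / 13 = -0.92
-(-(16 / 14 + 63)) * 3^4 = 36369 / 7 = 5195.57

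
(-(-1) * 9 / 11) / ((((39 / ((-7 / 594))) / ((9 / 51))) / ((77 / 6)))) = -49 / 87516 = -0.00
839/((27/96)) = 26848/9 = 2983.11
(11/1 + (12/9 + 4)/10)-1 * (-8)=293/15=19.53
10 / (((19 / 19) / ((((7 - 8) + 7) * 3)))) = 180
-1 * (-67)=67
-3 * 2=-6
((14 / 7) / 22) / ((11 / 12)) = 12 / 121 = 0.10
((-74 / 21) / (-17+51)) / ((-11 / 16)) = 0.15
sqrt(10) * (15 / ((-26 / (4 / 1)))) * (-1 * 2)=60 * sqrt(10) / 13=14.60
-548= -548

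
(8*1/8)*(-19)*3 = -57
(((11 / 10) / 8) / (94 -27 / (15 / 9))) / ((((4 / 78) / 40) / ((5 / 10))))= 2145 / 3112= 0.69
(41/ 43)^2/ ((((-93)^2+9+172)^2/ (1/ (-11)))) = -1681/ 1585809457100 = -0.00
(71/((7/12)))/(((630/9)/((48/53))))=20448/12985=1.57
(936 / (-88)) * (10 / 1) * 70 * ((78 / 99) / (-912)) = 29575 / 4598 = 6.43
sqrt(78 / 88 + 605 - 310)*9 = 9*sqrt(143209) / 22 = 154.81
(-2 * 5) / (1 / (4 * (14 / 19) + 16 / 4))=-1320 / 19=-69.47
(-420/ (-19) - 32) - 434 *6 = -49664/ 19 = -2613.89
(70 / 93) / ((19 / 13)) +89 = 158173 / 1767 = 89.51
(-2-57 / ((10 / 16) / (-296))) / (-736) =-67483 / 1840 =-36.68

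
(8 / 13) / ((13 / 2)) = 16 / 169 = 0.09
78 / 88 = 39 / 44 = 0.89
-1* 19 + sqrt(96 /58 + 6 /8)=-19 + 3* sqrt(899) /58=-17.45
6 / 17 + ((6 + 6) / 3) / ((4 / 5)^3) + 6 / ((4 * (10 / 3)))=11717 / 1360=8.62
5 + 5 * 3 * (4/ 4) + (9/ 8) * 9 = 241/ 8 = 30.12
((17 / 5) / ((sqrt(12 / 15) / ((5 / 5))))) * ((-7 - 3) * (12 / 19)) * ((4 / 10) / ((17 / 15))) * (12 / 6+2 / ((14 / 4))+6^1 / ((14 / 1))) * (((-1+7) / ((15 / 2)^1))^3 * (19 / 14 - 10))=112.49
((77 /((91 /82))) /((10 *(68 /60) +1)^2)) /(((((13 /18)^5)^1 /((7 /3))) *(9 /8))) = 4.81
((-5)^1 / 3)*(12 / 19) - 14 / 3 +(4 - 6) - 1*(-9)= 73 / 57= 1.28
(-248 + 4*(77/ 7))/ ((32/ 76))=-969/ 2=-484.50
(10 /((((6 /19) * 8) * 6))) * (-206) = -9785 /72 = -135.90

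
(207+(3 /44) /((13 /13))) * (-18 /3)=-27333 /22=-1242.41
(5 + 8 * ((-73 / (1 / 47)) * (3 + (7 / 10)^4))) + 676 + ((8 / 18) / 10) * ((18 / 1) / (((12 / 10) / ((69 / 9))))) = -88248.15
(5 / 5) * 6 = 6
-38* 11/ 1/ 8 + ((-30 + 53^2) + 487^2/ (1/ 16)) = 15189723/ 4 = 3797430.75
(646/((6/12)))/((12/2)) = 646/3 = 215.33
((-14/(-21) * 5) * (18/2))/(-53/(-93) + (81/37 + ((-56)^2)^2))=0.00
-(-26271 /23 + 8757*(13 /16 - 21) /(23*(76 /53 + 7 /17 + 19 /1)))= 10443239163 /6911776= 1510.93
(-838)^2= 702244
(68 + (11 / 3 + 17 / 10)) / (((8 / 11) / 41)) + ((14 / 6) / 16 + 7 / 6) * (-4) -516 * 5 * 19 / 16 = 256091 / 240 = 1067.05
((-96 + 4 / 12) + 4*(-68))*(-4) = 4412 / 3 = 1470.67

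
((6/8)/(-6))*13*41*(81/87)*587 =-8447517/232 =-36411.71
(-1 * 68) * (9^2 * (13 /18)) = -3978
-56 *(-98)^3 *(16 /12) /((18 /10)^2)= 5270675200 /243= 21690021.40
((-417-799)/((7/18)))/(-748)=5472/1309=4.18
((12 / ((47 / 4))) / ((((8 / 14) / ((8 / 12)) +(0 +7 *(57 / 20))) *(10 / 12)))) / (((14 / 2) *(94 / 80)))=15360 / 2144939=0.01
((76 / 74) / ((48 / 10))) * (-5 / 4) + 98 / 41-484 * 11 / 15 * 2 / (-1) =259221121 / 364080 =711.99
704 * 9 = 6336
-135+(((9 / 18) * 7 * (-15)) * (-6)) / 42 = -127.50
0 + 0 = 0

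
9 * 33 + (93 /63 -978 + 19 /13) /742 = 29947955 /101283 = 295.69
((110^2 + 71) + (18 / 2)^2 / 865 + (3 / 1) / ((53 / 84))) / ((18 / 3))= 93033628 / 45845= 2029.31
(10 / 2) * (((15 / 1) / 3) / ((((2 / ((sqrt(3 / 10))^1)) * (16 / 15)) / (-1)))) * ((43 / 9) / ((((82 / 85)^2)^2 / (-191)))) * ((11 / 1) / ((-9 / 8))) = -117899026609375 * sqrt(30) / 9765830016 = -66124.39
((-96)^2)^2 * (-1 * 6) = -509607936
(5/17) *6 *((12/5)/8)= 9/17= 0.53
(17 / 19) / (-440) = -17 / 8360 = -0.00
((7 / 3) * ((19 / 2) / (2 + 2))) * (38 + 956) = 66101 / 12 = 5508.42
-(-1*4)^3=64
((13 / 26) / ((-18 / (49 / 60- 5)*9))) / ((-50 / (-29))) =7279 / 972000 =0.01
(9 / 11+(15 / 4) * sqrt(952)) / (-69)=-5 * sqrt(238) / 46-3 / 253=-1.69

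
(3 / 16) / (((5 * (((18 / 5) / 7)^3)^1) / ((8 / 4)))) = 8575 / 15552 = 0.55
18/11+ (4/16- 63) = -2689/44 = -61.11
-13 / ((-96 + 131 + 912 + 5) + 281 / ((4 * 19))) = -988 / 72633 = -0.01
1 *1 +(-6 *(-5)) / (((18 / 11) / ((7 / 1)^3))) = 18868 / 3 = 6289.33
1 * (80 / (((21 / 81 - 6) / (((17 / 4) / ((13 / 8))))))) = -14688 / 403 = -36.45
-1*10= -10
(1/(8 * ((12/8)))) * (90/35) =3/14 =0.21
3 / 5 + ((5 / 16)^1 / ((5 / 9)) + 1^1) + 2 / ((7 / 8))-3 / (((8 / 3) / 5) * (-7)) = 2941 / 560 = 5.25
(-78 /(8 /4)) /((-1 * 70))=39 /70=0.56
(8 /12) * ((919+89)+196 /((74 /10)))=76552 /111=689.66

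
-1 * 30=-30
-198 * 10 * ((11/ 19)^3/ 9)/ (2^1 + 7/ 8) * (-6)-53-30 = 961529/ 157757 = 6.10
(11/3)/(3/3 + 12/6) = 11/9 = 1.22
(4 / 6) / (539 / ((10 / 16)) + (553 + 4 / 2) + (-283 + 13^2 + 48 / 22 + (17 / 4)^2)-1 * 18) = 1760 / 3446901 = 0.00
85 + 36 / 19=1651 / 19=86.89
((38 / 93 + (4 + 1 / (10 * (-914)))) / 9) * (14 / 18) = 26231149 / 68851620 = 0.38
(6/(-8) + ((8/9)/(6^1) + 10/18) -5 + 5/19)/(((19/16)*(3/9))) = -39260/3249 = -12.08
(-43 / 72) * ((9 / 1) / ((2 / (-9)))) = 387 / 16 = 24.19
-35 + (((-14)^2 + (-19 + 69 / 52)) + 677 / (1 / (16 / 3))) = 3753.99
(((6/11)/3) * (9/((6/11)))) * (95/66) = 95/22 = 4.32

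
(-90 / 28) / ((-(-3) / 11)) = -165 / 14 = -11.79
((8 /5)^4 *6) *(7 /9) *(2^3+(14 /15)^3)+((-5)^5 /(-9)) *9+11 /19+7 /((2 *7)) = 816538614443 /240468750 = 3395.61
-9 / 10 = -0.90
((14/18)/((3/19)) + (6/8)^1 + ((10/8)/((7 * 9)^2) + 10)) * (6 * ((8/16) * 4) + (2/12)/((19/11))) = 12257143/64638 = 189.63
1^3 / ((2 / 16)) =8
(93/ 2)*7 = 651/ 2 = 325.50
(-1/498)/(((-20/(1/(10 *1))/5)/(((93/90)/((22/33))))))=31/398400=0.00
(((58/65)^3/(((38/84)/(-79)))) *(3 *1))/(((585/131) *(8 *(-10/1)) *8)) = 1766812327/13566475000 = 0.13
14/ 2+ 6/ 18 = 22/ 3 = 7.33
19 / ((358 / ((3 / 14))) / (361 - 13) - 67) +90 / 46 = 616473 / 373382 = 1.65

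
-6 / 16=-3 / 8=-0.38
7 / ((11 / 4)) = 28 / 11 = 2.55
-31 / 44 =-0.70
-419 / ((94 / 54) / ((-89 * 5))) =5034285 / 47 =107112.45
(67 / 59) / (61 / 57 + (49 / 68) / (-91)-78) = -3375996 / 228727601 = -0.01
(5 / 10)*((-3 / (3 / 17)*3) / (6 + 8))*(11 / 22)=-51 / 56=-0.91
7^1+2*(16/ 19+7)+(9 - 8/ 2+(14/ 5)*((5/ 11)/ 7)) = 27.87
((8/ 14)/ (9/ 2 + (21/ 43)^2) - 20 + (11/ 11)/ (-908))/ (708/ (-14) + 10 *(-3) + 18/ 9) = 442843057/ 1750197240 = 0.25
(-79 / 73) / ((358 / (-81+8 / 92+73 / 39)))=2800550 / 11721099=0.24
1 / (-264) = -1 / 264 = -0.00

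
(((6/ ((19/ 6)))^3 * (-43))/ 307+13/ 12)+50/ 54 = 240269257/ 227417004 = 1.06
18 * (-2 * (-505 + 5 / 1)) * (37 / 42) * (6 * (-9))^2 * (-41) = -13270716000 / 7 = -1895816571.43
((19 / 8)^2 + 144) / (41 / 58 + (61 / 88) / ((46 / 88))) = 6387859 / 86784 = 73.61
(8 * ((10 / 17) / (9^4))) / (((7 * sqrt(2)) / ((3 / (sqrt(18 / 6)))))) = 40 * sqrt(6) / 780759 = 0.00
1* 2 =2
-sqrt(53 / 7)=-sqrt(371) / 7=-2.75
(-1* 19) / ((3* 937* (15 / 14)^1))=-266 / 42165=-0.01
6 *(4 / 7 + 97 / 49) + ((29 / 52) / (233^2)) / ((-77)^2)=256189791029 / 16737733012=15.31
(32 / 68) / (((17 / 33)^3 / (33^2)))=313083144 / 83521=3748.56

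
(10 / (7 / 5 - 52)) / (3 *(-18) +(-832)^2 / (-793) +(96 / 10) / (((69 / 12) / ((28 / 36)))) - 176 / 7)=160125 / 770338547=0.00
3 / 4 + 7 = 31 / 4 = 7.75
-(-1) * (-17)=-17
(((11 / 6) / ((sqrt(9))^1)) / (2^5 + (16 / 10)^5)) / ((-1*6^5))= -0.00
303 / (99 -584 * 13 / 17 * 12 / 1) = -0.06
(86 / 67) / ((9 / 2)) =172 / 603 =0.29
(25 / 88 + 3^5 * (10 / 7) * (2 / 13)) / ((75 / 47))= 4041577 / 120120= 33.65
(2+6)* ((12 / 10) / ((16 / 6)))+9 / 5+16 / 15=97 / 15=6.47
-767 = -767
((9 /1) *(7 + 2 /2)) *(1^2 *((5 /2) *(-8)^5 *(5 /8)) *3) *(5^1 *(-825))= 45619200000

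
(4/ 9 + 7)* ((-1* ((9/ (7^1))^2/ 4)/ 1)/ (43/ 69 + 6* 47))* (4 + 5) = -374463/ 3822196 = -0.10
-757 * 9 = -6813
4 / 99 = 0.04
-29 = -29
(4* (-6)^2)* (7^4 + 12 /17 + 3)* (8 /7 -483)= -2836558080 /17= -166856357.65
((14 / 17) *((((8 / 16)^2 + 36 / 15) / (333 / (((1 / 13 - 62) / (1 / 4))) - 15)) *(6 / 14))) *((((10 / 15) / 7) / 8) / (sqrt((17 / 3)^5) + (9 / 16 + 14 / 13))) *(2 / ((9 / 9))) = 132138864 / 345500258802055 - 50748672 *sqrt(51) / 20323544635415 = -0.00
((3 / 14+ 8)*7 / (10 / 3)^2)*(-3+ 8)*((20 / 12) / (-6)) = -115 / 16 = -7.19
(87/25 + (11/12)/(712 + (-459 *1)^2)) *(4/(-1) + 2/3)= -220694567/19025370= -11.60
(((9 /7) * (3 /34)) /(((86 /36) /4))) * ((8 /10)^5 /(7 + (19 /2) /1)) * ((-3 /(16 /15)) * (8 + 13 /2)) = -5412096 /35179375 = -0.15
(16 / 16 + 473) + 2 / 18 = 4267 / 9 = 474.11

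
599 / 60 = 9.98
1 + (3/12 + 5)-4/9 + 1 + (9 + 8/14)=4127/252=16.38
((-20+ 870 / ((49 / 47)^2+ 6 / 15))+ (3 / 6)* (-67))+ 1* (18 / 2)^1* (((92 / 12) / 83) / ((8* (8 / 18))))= 23198458475 / 43619488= 531.84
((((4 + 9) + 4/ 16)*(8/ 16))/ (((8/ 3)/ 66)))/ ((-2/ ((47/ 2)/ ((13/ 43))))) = -10604187/ 1664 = -6372.71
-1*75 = -75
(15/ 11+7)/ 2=46/ 11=4.18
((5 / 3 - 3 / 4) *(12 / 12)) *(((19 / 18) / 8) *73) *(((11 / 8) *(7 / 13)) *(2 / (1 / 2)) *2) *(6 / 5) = 1174789 / 18720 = 62.76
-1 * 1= -1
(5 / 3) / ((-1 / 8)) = -40 / 3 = -13.33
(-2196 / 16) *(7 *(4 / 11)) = -3843 / 11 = -349.36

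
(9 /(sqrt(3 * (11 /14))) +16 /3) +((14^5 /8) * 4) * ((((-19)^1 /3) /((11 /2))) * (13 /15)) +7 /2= -265676311 /990 +3 * sqrt(462) /11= -268354.05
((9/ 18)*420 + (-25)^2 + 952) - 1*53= 1734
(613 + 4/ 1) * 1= 617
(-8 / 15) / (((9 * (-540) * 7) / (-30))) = -4 / 8505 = -0.00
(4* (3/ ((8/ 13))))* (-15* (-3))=1755/ 2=877.50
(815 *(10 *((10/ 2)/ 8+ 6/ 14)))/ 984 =240425/ 27552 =8.73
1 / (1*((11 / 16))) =16 / 11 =1.45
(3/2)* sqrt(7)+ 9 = 3* sqrt(7)/2+ 9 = 12.97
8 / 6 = 4 / 3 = 1.33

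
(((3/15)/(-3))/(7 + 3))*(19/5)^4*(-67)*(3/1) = 8731507/31250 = 279.41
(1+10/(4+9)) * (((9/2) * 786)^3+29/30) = 30531930856237/390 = 78287002195.48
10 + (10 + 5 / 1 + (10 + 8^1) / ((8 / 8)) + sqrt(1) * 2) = 45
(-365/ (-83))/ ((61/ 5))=1825/ 5063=0.36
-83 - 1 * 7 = -90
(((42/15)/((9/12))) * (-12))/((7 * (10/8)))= -128/25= -5.12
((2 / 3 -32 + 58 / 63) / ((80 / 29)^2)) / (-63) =402839 / 6350400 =0.06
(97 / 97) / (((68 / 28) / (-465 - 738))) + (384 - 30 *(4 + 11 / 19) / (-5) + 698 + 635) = 403466 / 323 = 1249.12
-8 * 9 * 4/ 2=-144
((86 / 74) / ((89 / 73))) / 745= 3139 / 2453285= 0.00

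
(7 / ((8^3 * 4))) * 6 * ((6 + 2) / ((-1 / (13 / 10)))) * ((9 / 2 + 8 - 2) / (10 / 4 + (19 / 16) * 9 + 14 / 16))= -0.16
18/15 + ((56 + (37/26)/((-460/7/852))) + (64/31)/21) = 38.85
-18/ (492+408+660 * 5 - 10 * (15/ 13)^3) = -6591/ 1532275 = -0.00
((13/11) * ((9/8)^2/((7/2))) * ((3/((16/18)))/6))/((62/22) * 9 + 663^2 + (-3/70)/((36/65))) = 28431/51991695424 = 0.00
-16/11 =-1.45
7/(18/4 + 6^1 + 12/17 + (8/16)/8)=1904/3065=0.62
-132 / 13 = -10.15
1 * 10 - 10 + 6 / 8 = 3 / 4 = 0.75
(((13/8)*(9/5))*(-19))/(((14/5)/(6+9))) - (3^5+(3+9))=-61905/112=-552.72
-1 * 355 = -355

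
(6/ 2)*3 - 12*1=-3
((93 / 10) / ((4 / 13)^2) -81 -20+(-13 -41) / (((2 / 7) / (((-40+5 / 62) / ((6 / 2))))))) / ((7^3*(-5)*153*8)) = -12460267 / 10411833600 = -0.00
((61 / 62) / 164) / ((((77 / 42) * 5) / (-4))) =-183 / 69905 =-0.00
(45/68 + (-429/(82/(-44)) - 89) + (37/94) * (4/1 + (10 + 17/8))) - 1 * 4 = 75583641/524144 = 144.20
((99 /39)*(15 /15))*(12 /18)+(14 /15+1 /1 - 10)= -1243 /195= -6.37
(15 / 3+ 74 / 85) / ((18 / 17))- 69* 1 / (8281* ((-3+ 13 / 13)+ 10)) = 16525771 / 2981160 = 5.54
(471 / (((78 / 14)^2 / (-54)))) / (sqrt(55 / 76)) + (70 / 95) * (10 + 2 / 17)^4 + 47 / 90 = 1102843034813 / 142820910 - 276948 * sqrt(1045) / 9295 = 6758.68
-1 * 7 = -7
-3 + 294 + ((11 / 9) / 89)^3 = 149551420022 / 513922401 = 291.00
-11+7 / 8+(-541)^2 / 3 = 2341205 / 24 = 97550.21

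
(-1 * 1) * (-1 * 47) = 47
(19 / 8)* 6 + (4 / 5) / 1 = 15.05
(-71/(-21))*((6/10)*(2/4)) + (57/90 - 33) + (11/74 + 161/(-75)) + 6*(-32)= -225.35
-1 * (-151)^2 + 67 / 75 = -1710008 / 75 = -22800.11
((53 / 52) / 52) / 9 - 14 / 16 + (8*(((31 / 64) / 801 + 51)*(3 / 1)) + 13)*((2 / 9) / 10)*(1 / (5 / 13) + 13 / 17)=253011957209 / 2761527600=91.62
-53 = -53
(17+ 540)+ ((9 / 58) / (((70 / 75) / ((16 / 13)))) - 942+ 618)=233.20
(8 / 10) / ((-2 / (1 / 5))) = -2 / 25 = -0.08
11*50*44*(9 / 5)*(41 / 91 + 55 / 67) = 337677120 / 6097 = 55384.14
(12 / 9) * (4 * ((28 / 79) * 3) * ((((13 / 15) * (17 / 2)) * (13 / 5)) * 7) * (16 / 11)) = 1105.91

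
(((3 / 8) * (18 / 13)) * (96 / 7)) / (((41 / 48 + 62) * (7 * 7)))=31104 / 13452803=0.00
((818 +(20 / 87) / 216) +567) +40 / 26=84681515 / 61074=1386.54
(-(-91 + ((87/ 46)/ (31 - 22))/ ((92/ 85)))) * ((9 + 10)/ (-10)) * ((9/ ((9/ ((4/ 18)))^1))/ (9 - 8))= -21904549/ 571320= -38.34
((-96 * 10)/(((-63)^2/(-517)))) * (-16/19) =-2647040/25137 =-105.30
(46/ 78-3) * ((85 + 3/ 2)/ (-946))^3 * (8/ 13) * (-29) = -0.03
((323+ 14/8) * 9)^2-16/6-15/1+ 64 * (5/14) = 2870270845/336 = 8542472.75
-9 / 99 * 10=-10 / 11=-0.91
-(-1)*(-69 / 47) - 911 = -42886 / 47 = -912.47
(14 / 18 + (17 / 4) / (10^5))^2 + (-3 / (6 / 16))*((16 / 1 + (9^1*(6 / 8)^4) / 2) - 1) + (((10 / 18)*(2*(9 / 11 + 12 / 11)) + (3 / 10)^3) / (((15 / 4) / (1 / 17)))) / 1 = -130.75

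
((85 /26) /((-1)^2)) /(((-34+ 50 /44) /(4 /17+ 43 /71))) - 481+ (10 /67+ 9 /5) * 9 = -103626867257 /223555215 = -463.54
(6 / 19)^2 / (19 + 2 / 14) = 126 / 24187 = 0.01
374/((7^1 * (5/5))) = 374/7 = 53.43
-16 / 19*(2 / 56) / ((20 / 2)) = -2 / 665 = -0.00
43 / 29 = 1.48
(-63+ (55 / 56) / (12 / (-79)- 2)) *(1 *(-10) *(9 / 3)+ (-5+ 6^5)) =-935275361 / 1904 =-491216.05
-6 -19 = -25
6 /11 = 0.55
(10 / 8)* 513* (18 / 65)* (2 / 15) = 23.68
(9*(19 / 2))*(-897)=-153387 / 2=-76693.50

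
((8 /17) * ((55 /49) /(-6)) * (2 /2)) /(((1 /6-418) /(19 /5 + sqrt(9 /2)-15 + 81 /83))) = -373384 /173331473 + 660 * sqrt(2) /2088331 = -0.00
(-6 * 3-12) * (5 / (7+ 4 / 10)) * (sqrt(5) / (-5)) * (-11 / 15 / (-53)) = 110 * sqrt(5) / 1961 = 0.13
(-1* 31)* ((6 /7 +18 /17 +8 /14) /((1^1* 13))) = -9176 /1547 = -5.93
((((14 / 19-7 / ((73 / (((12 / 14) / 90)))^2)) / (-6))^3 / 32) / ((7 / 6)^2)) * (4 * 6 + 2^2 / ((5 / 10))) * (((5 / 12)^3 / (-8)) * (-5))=-0.00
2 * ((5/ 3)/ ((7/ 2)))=20/ 21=0.95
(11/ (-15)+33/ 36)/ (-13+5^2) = 11/ 720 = 0.02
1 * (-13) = -13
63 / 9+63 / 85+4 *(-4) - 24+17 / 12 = -31459 / 1020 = -30.84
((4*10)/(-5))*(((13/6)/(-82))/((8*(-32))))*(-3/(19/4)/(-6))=-13/149568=-0.00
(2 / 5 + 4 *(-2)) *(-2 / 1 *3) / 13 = 228 / 65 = 3.51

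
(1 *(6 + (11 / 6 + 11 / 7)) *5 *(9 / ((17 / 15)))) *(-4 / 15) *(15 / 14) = -88875 / 833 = -106.69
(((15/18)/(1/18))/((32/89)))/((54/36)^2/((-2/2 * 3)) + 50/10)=1335/136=9.82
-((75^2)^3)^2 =-31676352024078369140625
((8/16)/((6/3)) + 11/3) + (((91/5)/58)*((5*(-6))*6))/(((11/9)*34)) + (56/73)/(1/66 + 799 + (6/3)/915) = 195485634201703/76408854402012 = 2.56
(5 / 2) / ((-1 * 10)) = -1 / 4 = -0.25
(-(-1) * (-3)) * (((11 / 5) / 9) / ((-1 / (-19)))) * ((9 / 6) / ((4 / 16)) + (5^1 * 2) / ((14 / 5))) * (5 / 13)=-14003 / 273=-51.29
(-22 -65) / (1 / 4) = -348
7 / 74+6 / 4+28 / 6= 695 / 111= 6.26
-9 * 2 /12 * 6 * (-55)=495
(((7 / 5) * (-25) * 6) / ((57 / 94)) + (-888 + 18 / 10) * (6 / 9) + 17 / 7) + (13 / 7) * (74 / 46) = -14250346 / 15295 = -931.70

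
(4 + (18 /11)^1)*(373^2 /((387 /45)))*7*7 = 2113369510 /473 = 4468011.65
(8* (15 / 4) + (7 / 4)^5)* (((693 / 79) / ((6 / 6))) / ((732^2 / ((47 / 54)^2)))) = 8084010011 / 14044109930496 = 0.00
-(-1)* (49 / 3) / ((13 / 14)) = 686 / 39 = 17.59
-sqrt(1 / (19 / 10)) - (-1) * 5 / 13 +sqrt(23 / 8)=1.35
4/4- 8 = -7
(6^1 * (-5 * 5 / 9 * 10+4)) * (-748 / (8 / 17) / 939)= 680306 / 2817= 241.50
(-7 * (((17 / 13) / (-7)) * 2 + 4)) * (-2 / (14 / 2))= 660 / 91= 7.25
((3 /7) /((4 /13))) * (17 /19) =663 /532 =1.25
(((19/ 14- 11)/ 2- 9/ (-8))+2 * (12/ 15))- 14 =-4507/ 280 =-16.10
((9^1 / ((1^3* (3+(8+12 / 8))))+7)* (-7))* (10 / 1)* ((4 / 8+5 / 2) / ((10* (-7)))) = 579 / 25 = 23.16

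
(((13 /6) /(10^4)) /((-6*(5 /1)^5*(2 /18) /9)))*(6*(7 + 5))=-1053 /15625000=-0.00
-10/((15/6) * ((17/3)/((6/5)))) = -72/85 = -0.85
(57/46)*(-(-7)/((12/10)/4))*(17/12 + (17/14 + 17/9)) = 108205/828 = 130.68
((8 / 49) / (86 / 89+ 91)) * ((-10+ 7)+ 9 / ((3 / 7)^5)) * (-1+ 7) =23817824 / 3609585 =6.60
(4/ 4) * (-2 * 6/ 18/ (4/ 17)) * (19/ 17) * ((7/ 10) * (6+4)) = -22.17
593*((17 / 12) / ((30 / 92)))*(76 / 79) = 8810794 / 3555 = 2478.42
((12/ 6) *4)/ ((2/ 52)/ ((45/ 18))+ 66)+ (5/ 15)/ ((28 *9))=56773/ 463428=0.12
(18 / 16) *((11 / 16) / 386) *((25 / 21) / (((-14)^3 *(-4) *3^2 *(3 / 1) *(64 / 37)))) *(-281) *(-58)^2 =-2404566175 / 546640625664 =-0.00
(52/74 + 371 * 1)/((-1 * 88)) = -13753/3256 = -4.22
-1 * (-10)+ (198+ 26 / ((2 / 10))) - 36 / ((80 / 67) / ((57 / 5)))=-571 / 100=-5.71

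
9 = 9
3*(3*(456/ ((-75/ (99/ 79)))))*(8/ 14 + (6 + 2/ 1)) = -1625184/ 2765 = -587.77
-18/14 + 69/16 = 339/112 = 3.03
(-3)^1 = -3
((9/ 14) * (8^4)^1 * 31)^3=186553098502668288/ 343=543886584555884.22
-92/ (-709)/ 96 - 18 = -306265/ 17016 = -18.00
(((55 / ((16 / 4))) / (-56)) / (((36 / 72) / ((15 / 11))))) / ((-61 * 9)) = 25 / 20496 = 0.00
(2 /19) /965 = 2 /18335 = 0.00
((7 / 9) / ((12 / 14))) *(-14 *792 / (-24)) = 3773 / 9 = 419.22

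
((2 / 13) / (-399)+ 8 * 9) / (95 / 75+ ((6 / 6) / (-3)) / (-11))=10270205 / 185003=55.51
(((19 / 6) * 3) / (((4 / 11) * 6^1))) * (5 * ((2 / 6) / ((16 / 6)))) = 1045 / 384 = 2.72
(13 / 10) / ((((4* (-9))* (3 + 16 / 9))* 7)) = -13 / 12040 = -0.00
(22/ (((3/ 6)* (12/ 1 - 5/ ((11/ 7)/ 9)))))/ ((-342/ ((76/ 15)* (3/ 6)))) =484/ 24705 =0.02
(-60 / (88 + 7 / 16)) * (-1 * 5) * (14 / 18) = 2240 / 849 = 2.64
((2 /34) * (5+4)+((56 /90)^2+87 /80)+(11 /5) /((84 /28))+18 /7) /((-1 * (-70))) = 20468741 /269892000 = 0.08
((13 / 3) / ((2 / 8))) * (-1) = -52 / 3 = -17.33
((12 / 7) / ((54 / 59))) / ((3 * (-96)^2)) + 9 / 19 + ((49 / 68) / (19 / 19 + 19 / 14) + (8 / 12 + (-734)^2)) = 1667104284432347 / 3094350336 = 538757.45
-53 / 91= -0.58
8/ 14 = 4/ 7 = 0.57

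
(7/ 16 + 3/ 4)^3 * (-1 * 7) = -48013/ 4096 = -11.72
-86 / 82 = -43 / 41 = -1.05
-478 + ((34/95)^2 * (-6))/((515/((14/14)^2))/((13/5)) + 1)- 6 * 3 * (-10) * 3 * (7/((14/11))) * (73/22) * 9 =515114478433/5839175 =88217.00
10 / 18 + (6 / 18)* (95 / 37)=470 / 333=1.41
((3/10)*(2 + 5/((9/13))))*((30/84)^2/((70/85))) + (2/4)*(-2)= -9409/16464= -0.57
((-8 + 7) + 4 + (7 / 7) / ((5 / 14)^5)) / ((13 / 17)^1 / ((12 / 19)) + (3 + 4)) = 111628596 / 5234375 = 21.33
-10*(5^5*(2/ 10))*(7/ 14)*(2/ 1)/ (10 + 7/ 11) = -68750/ 117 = -587.61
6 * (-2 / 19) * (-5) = 60 / 19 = 3.16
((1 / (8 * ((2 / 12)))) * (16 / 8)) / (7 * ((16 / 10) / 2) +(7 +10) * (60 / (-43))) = -645 / 7792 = -0.08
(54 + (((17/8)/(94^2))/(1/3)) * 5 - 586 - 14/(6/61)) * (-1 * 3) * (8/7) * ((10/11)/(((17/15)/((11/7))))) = 630887025/216482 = 2914.27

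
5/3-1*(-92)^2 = -25387/3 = -8462.33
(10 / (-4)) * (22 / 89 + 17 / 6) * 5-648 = -733189 / 1068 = -686.51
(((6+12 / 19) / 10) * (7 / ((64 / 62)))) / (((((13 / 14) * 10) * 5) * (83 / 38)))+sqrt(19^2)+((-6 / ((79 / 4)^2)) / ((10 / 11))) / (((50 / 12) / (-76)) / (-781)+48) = 4384513168335723481 / 230230773179134000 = 19.04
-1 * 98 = -98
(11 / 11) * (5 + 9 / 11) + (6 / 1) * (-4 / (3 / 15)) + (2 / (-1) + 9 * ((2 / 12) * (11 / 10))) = -25197 / 220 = -114.53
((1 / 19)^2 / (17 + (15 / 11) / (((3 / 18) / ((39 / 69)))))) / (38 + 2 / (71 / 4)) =1633 / 485857626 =0.00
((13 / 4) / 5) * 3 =39 / 20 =1.95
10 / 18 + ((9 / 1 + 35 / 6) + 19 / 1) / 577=6379 / 10386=0.61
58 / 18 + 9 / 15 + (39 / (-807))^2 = 12453697 / 3256245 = 3.82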